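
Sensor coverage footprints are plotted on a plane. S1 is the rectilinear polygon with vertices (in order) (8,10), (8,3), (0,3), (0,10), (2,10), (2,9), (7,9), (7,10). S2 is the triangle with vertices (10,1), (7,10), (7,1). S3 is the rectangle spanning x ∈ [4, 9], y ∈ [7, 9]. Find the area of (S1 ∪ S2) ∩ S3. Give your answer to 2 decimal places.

The region (S1 ∪ S2) ∩ S3 is the polygon with vertices (7,9), (8,9), (8,7), (4,7), (4,9).
By the shoelace formula its area is 8.00.

8.00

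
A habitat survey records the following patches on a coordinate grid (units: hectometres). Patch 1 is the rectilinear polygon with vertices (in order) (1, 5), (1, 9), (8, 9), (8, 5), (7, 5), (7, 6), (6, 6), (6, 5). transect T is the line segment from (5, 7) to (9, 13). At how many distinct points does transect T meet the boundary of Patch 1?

1

The segment meets the boundary at (6.333,9).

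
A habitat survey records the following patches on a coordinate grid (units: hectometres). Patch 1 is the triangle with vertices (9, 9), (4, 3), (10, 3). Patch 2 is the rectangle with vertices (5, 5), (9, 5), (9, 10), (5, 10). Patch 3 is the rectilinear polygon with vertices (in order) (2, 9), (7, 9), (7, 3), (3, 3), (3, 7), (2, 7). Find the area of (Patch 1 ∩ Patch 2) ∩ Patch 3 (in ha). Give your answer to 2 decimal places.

The region (Patch 1 ∩ Patch 2) ∩ Patch 3 is the polygon with vertices (5.667,5), (7,6.6), (7,5).
By the shoelace formula its area is 1.07.

1.07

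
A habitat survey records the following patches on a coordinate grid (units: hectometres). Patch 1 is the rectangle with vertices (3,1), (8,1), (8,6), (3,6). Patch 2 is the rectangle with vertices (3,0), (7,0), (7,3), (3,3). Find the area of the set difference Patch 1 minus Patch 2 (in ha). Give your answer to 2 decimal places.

|Patch 1∩Patch 2|: x∈[3,7], y∈[1,3] → 4·2 = 8.
|Patch 1| = 25.
|Patch 1 ∖ Patch 2| = |Patch 1| − |Patch 1∩Patch 2| = 25 − 8 = 17.00.

17.00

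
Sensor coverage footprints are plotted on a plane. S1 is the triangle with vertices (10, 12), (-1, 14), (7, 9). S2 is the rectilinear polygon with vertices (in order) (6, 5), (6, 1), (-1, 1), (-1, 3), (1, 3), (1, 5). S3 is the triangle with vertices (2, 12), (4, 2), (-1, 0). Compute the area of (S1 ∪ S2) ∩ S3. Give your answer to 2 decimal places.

The region (S1 ∪ S2) ∩ S3 is the polygon with vertices (-0.75,1), (-0.25,3), (1,3), (1,5), (3.4,5), (4,2), (1.5,1).
By the shoelace formula its area is 12.85.

12.85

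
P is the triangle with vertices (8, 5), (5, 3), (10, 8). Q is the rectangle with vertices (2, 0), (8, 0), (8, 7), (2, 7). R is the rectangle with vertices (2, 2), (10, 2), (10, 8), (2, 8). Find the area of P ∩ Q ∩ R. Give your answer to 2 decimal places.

The intersection is the polygon with vertices (8,6), (8,5), (5,3).
By the shoelace formula its area is 1.50.

1.50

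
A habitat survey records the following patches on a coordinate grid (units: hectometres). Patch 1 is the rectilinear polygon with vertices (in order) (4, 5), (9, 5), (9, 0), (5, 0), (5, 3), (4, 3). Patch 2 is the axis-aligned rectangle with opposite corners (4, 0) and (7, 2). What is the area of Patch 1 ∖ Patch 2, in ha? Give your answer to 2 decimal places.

18.00

|Patch 1| = 22, |Patch 1∩Patch 2| = 4.
|Patch 1 ∖ Patch 2| = |Patch 1| − |Patch 1∩Patch 2| = 22 − 4 = 18.00.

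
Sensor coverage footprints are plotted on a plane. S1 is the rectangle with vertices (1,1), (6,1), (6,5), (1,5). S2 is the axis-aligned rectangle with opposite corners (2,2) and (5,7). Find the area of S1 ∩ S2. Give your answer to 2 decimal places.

|S1∩S2|: x∈[2,5], y∈[2,5] → 3·3 = 9.

9.00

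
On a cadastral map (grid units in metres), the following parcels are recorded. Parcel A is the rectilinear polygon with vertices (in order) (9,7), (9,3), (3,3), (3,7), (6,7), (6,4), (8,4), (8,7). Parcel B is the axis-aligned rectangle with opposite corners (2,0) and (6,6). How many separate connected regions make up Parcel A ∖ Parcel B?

Parcel A ∖ Parcel B splits into 2 disjoint pieces (area 6, area 3).

2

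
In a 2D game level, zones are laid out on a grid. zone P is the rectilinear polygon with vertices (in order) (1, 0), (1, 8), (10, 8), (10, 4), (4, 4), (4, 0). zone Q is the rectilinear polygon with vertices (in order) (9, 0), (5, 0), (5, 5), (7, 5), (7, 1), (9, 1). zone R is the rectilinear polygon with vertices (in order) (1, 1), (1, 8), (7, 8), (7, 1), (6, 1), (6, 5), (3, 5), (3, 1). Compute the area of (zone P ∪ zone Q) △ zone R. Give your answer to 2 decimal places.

|zone P ∪ zone Q| = 58.
|(zone P ∪ zone Q) ∩ zone R| = 30.
|(zone P ∪ zone Q) △ zone R| = 58 + 30 − 60 = 28.00.

28.00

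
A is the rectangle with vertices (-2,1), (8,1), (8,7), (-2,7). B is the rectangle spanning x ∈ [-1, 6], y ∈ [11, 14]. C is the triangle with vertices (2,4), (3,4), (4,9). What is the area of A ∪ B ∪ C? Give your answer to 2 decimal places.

81.40

By inclusion–exclusion:
Individual areas: |A| = 60, |B| = 21, |C| = 2.5.
|A∩B| = 0 (no overlap).
|A∩C| = 2.1.
|B∩C| = 0.
|A∩B∩C| = 0.
|A ∪ B ∪ C| = 83.5 − 2.1 + 0 = 81.40.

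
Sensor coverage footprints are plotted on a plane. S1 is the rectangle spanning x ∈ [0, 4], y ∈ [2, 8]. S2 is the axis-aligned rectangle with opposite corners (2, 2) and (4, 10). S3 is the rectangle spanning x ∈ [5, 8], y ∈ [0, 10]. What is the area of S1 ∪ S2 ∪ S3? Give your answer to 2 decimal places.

By inclusion–exclusion:
Individual areas: |S1| = 24, |S2| = 16, |S3| = 30.
|S1∩S2|: x∈[2,4], y∈[2,8] → 2·6 = 12.
|S1∩S3| = 0 (no overlap).
|S2∩S3| = 0 (no overlap).
|S1∩S2∩S3| = 0.
|S1 ∪ S2 ∪ S3| = 70 − 12 + 0 = 58.00.

58.00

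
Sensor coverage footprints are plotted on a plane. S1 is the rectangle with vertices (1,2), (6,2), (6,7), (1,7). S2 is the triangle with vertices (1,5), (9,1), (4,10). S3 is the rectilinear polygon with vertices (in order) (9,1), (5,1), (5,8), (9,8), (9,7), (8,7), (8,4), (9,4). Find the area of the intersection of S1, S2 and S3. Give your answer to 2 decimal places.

4.15

The intersection is the polygon with vertices (5,3), (5,7), (5.667,7), (6,6.4), (6,2.5).
By the shoelace formula its area is 4.15.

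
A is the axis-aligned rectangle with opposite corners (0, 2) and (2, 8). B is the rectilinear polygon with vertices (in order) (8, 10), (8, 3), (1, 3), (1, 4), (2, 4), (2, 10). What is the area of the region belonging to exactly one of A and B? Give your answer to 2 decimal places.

53.00

|A| = 12, |B| = 43, |A∩B| = 1.
|A △ B| = |A| + |B| − 2·|A∩B| = 12 + 43 − 2 = 53.00.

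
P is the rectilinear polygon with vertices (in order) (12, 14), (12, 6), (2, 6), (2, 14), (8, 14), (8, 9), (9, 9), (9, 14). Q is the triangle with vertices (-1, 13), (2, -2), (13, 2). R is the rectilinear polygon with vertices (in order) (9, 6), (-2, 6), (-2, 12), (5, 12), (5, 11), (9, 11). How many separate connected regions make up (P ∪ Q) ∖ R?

(P ∪ Q) ∖ R splits into 4 disjoint pieces (area 24, area 62.2182, area 0.5364, area 15).

4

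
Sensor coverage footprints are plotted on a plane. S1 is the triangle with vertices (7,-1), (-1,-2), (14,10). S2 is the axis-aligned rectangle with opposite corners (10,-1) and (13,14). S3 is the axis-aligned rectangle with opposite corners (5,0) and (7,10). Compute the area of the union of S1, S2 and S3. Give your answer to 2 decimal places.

By inclusion–exclusion:
Individual areas: |S1| = 40.5, |S2| = 45, |S3| = 20.
|S1∩S2| = 5.7857.
|S1∩S3| = 7.2.
|S2∩S3| = 0 (no overlap).
|S1∩S2∩S3| = 0.
|S1 ∪ S2 ∪ S3| = 105.5 − 12.9857 + 0 = 92.51.

92.51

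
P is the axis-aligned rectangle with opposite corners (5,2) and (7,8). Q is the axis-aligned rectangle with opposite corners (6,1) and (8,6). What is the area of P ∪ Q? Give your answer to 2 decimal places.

18.00

By inclusion–exclusion:
Individual areas: |P| = 12, |Q| = 10.
|P∩Q|: x∈[6,7], y∈[2,6] → 1·4 = 4.
|P ∪ Q| = 22 − 4 = 18.00.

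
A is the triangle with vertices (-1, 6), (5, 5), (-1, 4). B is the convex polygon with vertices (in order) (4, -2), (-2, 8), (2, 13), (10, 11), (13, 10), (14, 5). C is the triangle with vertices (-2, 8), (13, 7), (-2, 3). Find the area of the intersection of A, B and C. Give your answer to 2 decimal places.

The intersection is the polygon with vertices (0.273,4.212), (-0.778,5.963), (5,5).
By the shoelace formula its area is 4.55.

4.55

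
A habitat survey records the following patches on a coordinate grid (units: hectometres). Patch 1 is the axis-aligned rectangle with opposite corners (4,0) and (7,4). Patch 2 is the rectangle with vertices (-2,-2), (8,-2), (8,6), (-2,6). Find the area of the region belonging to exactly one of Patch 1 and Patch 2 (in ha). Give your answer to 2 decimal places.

68.00

|Patch 1∩Patch 2|: x∈[4,7], y∈[0,4] → 3·4 = 12.
|Patch 1 △ Patch 2| = |Patch 1| + |Patch 2| − 2·|Patch 1∩Patch 2| = 12 + 80 − 24 = 68.00.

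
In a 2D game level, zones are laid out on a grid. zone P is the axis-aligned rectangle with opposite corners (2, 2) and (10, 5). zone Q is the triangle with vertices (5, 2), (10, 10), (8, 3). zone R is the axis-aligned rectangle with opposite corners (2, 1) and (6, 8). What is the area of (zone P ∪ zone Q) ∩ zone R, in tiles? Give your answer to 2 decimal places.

The region (zone P ∪ zone Q) ∩ zone R is the polygon with vertices (5,2), (2,2), (2,5), (6,5), (6,2).
By the shoelace formula its area is 12.00.

12.00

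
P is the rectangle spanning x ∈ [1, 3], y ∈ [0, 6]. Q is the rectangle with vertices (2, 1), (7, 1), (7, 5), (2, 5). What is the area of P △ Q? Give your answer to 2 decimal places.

|P∩Q|: x∈[2,3], y∈[1,5] → 1·4 = 4.
|P △ Q| = |P| + |Q| − 2·|P∩Q| = 12 + 20 − 8 = 24.00.

24.00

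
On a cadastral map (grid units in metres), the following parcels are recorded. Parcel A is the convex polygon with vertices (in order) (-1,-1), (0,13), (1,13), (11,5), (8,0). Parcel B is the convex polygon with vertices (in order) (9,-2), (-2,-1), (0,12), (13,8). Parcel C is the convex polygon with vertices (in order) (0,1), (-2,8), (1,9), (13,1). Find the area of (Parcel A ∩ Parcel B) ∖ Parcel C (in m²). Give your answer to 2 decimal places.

48.39

|Parcel A ∩ Parcel B| = 103.0427.
|(Parcel A ∩ Parcel B) ∩ Parcel C| = 54.6511.
|(Parcel A ∩ Parcel B) ∖ Parcel C| = 103.0427 − 54.6511 = 48.39.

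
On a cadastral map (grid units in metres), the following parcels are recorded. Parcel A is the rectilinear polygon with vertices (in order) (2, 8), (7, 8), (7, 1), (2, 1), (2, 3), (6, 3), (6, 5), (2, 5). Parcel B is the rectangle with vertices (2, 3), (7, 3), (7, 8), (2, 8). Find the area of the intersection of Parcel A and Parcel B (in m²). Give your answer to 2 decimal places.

17.00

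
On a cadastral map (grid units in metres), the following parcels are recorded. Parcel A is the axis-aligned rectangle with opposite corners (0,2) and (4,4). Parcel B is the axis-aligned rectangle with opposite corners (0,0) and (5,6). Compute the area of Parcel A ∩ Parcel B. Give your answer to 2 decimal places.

|Parcel A∩Parcel B|: x∈[0,4], y∈[2,4] → 4·2 = 8.

8.00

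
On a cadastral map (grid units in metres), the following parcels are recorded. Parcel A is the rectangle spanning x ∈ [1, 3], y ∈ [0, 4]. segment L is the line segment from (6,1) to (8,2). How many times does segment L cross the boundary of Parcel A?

0

The segment lies entirely outside Parcel A and never meets its boundary.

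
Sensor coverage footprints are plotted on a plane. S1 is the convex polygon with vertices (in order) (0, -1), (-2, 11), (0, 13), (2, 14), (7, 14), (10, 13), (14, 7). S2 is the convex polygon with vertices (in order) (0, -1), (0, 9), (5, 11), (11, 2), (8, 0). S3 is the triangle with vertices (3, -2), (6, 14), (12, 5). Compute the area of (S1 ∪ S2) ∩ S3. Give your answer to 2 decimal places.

The region (S1 ∪ S2) ∩ S3 is the polygon with vertices (9.414,4.379), (10.024,3.463), (5.106,-0.362), (3.264,-0.592), (6,14), (11.586,5.621).
By the shoelace formula its area is 57.93.

57.93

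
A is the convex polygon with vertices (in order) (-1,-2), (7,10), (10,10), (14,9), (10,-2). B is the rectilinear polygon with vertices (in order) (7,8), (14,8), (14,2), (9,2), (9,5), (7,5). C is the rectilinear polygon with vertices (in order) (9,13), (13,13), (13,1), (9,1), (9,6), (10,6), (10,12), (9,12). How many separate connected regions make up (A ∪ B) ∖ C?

(A ∪ B) ∖ C splits into 2 disjoint pieces (area 80.6364, area 6.9432).

2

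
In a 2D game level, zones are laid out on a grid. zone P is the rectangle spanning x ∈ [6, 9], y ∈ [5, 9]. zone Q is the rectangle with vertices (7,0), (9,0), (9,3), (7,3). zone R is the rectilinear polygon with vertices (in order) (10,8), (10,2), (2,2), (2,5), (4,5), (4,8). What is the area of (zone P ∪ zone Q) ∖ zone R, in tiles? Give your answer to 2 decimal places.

|zone P ∪ zone Q| = 18.
|(zone P ∪ zone Q) ∩ zone R| = 11.
|(zone P ∪ zone Q) ∖ zone R| = 18 − 11 = 7.00.

7.00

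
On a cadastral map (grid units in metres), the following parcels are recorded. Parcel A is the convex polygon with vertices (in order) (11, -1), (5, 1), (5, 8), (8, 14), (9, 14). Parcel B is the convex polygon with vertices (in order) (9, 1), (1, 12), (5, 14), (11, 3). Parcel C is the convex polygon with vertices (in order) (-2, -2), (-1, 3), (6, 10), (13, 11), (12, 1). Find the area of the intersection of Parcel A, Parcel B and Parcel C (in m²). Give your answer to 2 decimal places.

The intersection is the polygon with vertices (6,10), (7.096,10.157), (10.294,4.294), (10.529,2.529), (9,1), (5,6.5), (5,8).
By the shoelace formula its area is 26.26.

26.26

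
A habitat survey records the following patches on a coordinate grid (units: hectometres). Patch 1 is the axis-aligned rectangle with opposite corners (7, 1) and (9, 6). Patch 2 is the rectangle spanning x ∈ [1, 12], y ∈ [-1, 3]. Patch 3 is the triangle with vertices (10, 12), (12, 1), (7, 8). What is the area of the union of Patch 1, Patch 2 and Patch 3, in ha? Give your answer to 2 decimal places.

69.21

By inclusion–exclusion:
Individual areas: |Patch 1| = 10, |Patch 2| = 44, |Patch 3| = 20.5.
|Patch 1∩Patch 2|: x∈[7,9], y∈[1,3] → 2·2 = 4.
|Patch 1∩Patch 3| = 0.2286.
|Patch 2∩Patch 3| = 1.0649.
|Patch 1∩Patch 2∩Patch 3| = 0.
|Patch 1 ∪ Patch 2 ∪ Patch 3| = 74.5 − 5.2935 + 0 = 69.21.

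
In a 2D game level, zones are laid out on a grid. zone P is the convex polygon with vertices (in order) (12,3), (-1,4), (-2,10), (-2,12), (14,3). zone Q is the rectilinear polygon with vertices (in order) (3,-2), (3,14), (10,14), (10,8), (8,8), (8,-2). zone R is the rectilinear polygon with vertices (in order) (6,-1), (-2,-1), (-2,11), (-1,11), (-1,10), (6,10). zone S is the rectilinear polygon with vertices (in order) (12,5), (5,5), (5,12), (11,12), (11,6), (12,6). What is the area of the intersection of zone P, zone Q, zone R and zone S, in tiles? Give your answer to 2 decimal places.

2.78

The intersection is the polygon with vertices (6,7.5), (6,5), (5,5), (5,8.062).
By the shoelace formula its area is 2.78.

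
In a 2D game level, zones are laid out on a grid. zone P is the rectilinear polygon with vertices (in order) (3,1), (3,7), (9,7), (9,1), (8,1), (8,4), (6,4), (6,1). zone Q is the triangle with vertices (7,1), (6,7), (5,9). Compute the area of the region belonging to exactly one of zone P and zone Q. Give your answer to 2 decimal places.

|zone P| = 30, |zone Q| = 2, |zone P∩zone Q| = 1.125.
|zone P △ zone Q| = |zone P| + |zone Q| − 2·|zone P∩zone Q| = 30 + 2 − 2.25 = 29.75.

29.75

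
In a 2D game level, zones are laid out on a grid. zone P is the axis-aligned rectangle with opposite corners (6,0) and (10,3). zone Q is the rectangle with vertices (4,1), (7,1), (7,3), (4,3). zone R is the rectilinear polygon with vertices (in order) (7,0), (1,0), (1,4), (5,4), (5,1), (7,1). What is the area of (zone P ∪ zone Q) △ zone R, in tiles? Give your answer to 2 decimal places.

|zone P ∪ zone Q| = 16.
|(zone P ∪ zone Q) ∩ zone R| = 3.
|(zone P ∪ zone Q) △ zone R| = 16 + 18 − 6 = 28.00.

28.00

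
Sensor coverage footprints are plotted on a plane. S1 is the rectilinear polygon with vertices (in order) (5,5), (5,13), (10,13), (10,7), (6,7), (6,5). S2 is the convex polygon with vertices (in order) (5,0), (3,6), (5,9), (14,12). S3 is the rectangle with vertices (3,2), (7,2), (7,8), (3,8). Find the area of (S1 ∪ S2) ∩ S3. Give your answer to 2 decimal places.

The region (S1 ∪ S2) ∩ S3 is the polygon with vertices (6.5,2), (4.333,2), (3,6), (4.333,8), (7,8), (7,2.667).
By the shoelace formula its area is 19.83.

19.83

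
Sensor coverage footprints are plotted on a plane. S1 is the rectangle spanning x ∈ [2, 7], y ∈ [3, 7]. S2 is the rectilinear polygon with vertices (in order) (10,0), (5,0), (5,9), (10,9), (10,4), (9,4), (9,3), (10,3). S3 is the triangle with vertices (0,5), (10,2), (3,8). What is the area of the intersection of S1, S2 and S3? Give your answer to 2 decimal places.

4.44

The intersection is the polygon with vertices (7,3), (6.667,3), (5,3.5), (5,6.286), (7,4.571).
By the shoelace formula its area is 4.44.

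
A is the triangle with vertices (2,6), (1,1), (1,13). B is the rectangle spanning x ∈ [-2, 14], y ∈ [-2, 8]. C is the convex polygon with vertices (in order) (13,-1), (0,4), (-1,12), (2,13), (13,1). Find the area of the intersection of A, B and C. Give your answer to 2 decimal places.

The intersection is the polygon with vertices (1,8), (1.714,8), (2,6), (1.486,3.429), (1,3.615).
By the shoelace formula its area is 3.58.

3.58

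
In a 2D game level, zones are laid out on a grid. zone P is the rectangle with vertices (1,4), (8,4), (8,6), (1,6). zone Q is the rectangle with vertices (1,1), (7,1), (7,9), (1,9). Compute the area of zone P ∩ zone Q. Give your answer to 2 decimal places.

|zone P∩zone Q|: x∈[1,7], y∈[4,6] → 6·2 = 12.

12.00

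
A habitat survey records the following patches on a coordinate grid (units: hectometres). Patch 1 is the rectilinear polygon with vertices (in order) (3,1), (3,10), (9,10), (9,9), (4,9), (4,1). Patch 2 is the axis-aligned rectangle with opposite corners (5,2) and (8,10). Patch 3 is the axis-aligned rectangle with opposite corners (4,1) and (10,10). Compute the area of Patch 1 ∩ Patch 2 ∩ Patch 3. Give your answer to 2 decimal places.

3.00

The intersection is the polygon with vertices (8,9), (5,9), (5,10), (8,10).
By the shoelace formula its area is 3.00.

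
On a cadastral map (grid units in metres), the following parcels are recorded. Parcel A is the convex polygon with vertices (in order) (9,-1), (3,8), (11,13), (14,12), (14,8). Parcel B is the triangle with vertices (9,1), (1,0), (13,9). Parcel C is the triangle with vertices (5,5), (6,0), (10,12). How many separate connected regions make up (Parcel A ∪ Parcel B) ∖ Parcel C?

2

(Parcel A ∪ Parcel B) ∖ Parcel C splits into 2 disjoint pieces (area 71.3612, area 6.6278).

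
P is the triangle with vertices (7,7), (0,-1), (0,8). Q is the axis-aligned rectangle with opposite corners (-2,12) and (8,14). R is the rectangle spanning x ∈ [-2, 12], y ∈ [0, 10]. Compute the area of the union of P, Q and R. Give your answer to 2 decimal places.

By inclusion–exclusion:
Individual areas: |P| = 31.5, |Q| = 20, |R| = 140.
|P∩Q| = 0.
|P∩R| = 31.0625.
|Q∩R| = 0 (no overlap).
|P∩Q∩R| = 0.
|P ∪ Q ∪ R| = 191.5 − 31.0625 + 0 = 160.44.

160.44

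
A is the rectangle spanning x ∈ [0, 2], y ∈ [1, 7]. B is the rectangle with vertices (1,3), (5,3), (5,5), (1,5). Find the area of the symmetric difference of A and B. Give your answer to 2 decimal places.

|A∩B|: x∈[1,2], y∈[3,5] → 1·2 = 2.
|A △ B| = |A| + |B| − 2·|A∩B| = 12 + 8 − 4 = 16.00.

16.00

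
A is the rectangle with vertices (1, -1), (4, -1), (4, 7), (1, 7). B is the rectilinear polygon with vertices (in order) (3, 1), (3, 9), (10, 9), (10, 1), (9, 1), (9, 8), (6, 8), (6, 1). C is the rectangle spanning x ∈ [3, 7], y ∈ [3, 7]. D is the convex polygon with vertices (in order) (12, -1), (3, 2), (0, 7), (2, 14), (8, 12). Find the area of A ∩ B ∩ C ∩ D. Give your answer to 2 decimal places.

The intersection is the polygon with vertices (3,3), (3,7), (4,7), (4,3).
By the shoelace formula its area is 4.00.

4.00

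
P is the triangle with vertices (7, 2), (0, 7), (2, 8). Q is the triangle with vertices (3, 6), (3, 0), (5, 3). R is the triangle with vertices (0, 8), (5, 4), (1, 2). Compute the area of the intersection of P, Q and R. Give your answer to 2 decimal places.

0.72

The intersection is the polygon with vertices (3,5.6), (3.571,5.143), (4.455,3.818), (3,4.857).
By the shoelace formula its area is 0.72.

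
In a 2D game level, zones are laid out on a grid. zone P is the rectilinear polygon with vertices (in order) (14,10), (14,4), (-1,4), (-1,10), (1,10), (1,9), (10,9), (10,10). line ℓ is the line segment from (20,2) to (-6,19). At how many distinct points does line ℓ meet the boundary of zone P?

2

The segment meets the boundary at (14,5.923), (9.294,9).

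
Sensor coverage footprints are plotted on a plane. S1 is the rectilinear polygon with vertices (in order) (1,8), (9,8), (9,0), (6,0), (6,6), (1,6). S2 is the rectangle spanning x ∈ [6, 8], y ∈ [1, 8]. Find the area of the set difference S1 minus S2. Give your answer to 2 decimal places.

20.00

|S1| = 34, |S1∩S2| = 14.
|S1 ∖ S2| = |S1| − |S1∩S2| = 34 − 14 = 20.00.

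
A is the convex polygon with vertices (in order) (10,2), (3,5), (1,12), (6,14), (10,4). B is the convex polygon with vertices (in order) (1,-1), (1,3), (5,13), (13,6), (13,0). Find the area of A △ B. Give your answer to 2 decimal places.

84.04

|A| = 59.5, |B| = 114, |A∩B| = 44.7308.
|A △ B| = |A| + |B| − 2·|A∩B| = 59.5 + 114 − 89.4615 = 84.04.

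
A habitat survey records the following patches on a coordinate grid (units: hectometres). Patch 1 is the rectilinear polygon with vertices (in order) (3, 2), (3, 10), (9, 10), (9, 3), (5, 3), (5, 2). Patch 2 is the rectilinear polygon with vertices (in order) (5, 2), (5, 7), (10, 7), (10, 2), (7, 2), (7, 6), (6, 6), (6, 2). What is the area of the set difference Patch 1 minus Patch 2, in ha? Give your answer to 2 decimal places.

31.00

|Patch 1| = 44, |Patch 1∩Patch 2| = 13.
|Patch 1 ∖ Patch 2| = |Patch 1| − |Patch 1∩Patch 2| = 44 − 13 = 31.00.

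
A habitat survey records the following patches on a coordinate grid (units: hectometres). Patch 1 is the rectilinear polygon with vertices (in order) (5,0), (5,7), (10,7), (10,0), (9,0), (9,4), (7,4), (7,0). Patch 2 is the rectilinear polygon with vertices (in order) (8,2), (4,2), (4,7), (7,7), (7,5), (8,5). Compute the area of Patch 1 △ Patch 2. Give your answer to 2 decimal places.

|Patch 1| = 27, |Patch 2| = 18, |Patch 1∩Patch 2| = 11.
|Patch 1 △ Patch 2| = |Patch 1| + |Patch 2| − 2·|Patch 1∩Patch 2| = 27 + 18 − 22 = 23.00.

23.00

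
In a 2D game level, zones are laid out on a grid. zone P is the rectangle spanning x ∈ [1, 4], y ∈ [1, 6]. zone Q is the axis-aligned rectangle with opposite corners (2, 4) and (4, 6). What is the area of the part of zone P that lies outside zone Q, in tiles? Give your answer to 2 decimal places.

11.00

|zone P∩zone Q|: x∈[2,4], y∈[4,6] → 2·2 = 4.
|zone P| = 15.
|zone P ∖ zone Q| = |zone P| − |zone P∩zone Q| = 15 − 4 = 11.00.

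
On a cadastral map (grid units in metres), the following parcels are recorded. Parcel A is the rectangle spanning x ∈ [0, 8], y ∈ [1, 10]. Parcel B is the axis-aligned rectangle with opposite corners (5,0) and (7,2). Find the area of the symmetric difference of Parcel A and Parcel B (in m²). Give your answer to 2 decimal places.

|Parcel A∩Parcel B|: x∈[5,7], y∈[1,2] → 2·1 = 2.
|Parcel A △ Parcel B| = |Parcel A| + |Parcel B| − 2·|Parcel A∩Parcel B| = 72 + 4 − 4 = 72.00.

72.00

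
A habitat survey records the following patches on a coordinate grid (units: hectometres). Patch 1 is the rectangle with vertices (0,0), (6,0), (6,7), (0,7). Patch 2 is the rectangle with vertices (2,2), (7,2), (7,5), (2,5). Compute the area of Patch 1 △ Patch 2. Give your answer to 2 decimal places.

33.00

|Patch 1∩Patch 2|: x∈[2,6], y∈[2,5] → 4·3 = 12.
|Patch 1 △ Patch 2| = |Patch 1| + |Patch 2| − 2·|Patch 1∩Patch 2| = 42 + 15 − 24 = 33.00.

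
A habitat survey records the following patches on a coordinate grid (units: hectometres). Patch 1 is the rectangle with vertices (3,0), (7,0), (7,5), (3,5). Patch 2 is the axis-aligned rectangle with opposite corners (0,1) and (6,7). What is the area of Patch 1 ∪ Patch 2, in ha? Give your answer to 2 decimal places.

By inclusion–exclusion:
Individual areas: |Patch 1| = 20, |Patch 2| = 36.
|Patch 1∩Patch 2|: x∈[3,6], y∈[1,5] → 3·4 = 12.
|Patch 1 ∪ Patch 2| = 56 − 12 = 44.00.

44.00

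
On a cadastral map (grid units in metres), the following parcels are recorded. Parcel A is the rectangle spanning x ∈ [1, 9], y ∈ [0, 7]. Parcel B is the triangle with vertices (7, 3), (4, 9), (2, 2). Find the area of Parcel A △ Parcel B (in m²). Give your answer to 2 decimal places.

|Parcel A| = 56, |Parcel B| = 16.5, |Parcel A∩Parcel B| = 14.9286.
|Parcel A △ Parcel B| = |Parcel A| + |Parcel B| − 2·|Parcel A∩Parcel B| = 56 + 16.5 − 29.8571 = 42.64.

42.64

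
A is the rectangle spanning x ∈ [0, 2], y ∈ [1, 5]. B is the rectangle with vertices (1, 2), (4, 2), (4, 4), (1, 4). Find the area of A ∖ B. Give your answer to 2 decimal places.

|A∩B|: x∈[1,2], y∈[2,4] → 1·2 = 2.
|A| = 8.
|A ∖ B| = |A| − |A∩B| = 8 − 2 = 6.00.

6.00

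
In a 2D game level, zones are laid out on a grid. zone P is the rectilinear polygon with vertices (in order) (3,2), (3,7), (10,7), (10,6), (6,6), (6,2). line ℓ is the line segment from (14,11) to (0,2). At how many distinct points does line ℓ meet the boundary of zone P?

The segment meets the boundary at (3,3.929), (6,5.857), (6.222,6), (7.778,7).

4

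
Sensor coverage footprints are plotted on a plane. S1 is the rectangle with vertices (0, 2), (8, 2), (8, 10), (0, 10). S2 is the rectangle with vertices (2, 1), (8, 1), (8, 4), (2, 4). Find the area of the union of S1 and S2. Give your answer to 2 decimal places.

By inclusion–exclusion:
Individual areas: |S1| = 64, |S2| = 18.
|S1∩S2|: x∈[2,8], y∈[2,4] → 6·2 = 12.
|S1 ∪ S2| = 82 − 12 = 70.00.

70.00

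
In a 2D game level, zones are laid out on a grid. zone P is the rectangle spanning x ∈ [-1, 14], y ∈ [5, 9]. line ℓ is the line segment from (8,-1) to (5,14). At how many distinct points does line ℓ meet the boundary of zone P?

The segment meets the boundary at (6,9), (6.8,5).

2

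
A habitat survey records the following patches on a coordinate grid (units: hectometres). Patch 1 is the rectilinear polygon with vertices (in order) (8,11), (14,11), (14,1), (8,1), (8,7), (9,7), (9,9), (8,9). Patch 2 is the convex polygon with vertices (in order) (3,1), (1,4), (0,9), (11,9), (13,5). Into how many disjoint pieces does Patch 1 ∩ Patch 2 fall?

1

Patch 1 ∩ Patch 2 is a single connected region.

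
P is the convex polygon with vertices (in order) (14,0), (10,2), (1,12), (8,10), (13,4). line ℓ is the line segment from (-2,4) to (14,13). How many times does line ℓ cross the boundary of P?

2

The segment meets the boundary at (8.213,9.745), (4.772,7.809).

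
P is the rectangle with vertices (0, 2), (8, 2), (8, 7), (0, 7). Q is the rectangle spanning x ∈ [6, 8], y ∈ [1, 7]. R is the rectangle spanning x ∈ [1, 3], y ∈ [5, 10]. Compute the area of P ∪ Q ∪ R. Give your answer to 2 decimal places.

48.00

By inclusion–exclusion:
Individual areas: |P| = 40, |Q| = 12, |R| = 10.
|P∩Q|: x∈[6,8], y∈[2,7] → 2·5 = 10.
|P∩R|: x∈[1,3], y∈[5,7] → 2·2 = 4.
|Q∩R| = 0 (no overlap).
|P∩Q∩R| = 0.
|P ∪ Q ∪ R| = 62 − 14 + 0 = 48.00.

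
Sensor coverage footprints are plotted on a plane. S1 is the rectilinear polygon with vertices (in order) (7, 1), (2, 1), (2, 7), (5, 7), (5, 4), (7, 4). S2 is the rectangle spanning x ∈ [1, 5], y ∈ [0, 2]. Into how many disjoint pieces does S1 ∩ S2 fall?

S1 ∩ S2 is a single connected region.

1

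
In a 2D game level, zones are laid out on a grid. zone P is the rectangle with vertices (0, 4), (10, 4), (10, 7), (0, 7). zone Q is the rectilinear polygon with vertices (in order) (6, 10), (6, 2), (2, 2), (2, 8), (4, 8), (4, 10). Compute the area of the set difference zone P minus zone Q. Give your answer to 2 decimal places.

18.00

|zone P| = 30, |zone P∩zone Q| = 12.
|zone P ∖ zone Q| = |zone P| − |zone P∩zone Q| = 30 − 12 = 18.00.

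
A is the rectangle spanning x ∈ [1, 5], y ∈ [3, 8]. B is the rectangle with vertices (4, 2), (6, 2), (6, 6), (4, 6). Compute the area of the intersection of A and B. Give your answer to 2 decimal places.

|A∩B|: x∈[4,5], y∈[3,6] → 1·3 = 3.

3.00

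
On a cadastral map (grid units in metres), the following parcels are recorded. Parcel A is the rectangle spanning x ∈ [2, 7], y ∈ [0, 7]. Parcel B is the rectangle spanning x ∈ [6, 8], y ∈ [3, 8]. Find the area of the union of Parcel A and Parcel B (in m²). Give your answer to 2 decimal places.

By inclusion–exclusion:
Individual areas: |Parcel A| = 35, |Parcel B| = 10.
|Parcel A∩Parcel B|: x∈[6,7], y∈[3,7] → 1·4 = 4.
|Parcel A ∪ Parcel B| = 45 − 4 = 41.00.

41.00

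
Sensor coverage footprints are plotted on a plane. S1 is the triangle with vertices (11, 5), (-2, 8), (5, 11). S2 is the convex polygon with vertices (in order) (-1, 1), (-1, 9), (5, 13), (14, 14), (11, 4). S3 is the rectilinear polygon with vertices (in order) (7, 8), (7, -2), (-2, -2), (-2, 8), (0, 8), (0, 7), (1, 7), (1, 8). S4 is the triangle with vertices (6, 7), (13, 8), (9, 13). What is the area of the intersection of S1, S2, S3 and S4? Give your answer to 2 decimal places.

The intersection is the polygon with vertices (7,8), (7,7.143), (6,7), (6.5,8).
By the shoelace formula its area is 0.68.

0.68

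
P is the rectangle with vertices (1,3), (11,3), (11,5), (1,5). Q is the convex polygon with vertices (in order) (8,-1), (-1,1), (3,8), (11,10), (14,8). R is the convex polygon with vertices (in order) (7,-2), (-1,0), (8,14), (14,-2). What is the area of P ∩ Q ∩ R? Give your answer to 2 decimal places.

18.77

The intersection is the polygon with vertices (11,3.5), (10.667,3), (1,3), (1,3.111), (2.214,5), (11,5).
By the shoelace formula its area is 18.77.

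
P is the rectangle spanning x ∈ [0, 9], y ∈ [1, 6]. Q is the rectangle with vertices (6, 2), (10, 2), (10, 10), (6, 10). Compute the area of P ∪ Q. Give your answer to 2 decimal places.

By inclusion–exclusion:
Individual areas: |P| = 45, |Q| = 32.
|P∩Q|: x∈[6,9], y∈[2,6] → 3·4 = 12.
|P ∪ Q| = 77 − 12 = 65.00.

65.00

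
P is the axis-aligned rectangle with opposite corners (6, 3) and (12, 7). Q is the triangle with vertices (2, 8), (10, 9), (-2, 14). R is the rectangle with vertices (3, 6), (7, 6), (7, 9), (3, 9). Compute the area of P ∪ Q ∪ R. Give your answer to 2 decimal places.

58.50

By inclusion–exclusion:
Individual areas: |P| = 24, |Q| = 26, |R| = 12.
|P∩Q| = 0.
|P∩R|: x∈[6,7], y∈[6,7] → 1·1 = 1.
|Q∩R| = 2.5.
|P∩Q∩R| = 0.
|P ∪ Q ∪ R| = 62 − 3.5 + 0 = 58.50.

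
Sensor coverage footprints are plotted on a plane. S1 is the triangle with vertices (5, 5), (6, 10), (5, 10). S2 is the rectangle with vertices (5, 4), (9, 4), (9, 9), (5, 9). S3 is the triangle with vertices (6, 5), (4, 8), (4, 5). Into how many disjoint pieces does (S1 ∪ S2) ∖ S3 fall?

1

(S1 ∪ S2) ∖ S3 is a single connected region.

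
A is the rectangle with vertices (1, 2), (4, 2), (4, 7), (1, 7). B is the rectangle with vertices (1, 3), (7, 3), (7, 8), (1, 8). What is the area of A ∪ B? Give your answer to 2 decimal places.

33.00

By inclusion–exclusion:
Individual areas: |A| = 15, |B| = 30.
|A∩B|: x∈[1,4], y∈[3,7] → 3·4 = 12.
|A ∪ B| = 45 − 12 = 33.00.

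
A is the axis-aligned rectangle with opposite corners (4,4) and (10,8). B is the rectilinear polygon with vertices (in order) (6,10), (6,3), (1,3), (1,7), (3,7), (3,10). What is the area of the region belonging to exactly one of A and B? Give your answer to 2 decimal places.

37.00

|A| = 24, |B| = 29, |A∩B| = 8.
|A △ B| = |A| + |B| − 2·|A∩B| = 24 + 29 − 16 = 37.00.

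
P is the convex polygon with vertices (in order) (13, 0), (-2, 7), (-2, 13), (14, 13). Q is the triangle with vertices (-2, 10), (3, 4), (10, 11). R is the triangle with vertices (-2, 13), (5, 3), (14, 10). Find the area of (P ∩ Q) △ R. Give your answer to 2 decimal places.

|P ∩ Q| = 38.0455.
|(P ∩ Q) ∩ R| = 28.5344.
|(P ∩ Q) △ R| = 38.0455 + 69.5 − 57.0687 = 50.48.

50.48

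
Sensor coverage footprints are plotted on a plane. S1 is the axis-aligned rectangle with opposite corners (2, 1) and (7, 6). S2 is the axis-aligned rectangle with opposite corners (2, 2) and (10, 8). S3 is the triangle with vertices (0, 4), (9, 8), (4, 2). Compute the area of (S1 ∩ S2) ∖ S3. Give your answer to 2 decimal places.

|S1 ∩ S2| = 20.
|(S1 ∩ S2) ∩ S3| = 12.2111.
|(S1 ∩ S2) ∖ S3| = 20 − 12.2111 = 7.79.

7.79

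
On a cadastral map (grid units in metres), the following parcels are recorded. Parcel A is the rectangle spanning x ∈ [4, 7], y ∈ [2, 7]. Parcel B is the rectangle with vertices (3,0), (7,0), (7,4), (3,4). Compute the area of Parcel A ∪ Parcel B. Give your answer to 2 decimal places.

By inclusion–exclusion:
Individual areas: |Parcel A| = 15, |Parcel B| = 16.
|Parcel A∩Parcel B|: x∈[4,7], y∈[2,4] → 3·2 = 6.
|Parcel A ∪ Parcel B| = 31 − 6 = 25.00.

25.00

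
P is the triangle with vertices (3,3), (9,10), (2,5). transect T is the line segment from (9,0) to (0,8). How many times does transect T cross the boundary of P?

The segment meets the boundary at (2.762,5.545), (4.135,4.324).

2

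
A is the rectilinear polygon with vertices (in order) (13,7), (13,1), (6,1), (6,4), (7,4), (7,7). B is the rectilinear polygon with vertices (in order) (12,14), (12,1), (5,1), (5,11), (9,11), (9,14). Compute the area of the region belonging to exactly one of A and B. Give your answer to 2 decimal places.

|A| = 39, |B| = 79, |A∩B| = 33.
|A △ B| = |A| + |B| − 2·|A∩B| = 39 + 79 − 66 = 52.00.

52.00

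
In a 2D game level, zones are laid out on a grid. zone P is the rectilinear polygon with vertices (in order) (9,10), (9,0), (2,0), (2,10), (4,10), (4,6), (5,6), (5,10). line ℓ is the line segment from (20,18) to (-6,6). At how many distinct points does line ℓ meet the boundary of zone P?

The segment meets the boundary at (2.667,10), (2,9.692).

2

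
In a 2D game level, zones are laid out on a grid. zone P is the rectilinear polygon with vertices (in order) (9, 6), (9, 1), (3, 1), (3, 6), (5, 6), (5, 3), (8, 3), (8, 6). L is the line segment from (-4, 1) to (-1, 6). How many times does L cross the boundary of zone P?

0

The segment lies entirely outside zone P and never meets its boundary.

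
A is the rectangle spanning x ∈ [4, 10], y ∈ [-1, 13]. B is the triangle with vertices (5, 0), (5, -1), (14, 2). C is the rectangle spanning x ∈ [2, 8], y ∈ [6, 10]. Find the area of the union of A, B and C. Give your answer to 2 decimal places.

By inclusion–exclusion:
Individual areas: |A| = 84, |B| = 4.5, |C| = 24.
|A∩B| = 3.6111.
|A∩C|: x∈[4,8], y∈[6,10] → 4·4 = 16.
|B∩C| = 0.
|A∩B∩C| = 0.
|A ∪ B ∪ C| = 112.5 − 19.6111 + 0 = 92.89.

92.89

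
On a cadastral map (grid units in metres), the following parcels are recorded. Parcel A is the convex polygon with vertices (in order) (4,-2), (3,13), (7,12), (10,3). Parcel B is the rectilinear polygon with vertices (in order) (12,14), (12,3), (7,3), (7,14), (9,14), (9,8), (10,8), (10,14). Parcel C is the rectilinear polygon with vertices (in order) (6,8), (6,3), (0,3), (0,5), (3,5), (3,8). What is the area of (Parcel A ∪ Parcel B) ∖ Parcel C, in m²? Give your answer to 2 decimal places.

|Parcel A ∪ Parcel B| = 99.5.
|(Parcel A ∪ Parcel B) ∩ Parcel C| = 12.5.
|(Parcel A ∪ Parcel B) ∖ Parcel C| = 99.5 − 12.5 = 87.00.

87.00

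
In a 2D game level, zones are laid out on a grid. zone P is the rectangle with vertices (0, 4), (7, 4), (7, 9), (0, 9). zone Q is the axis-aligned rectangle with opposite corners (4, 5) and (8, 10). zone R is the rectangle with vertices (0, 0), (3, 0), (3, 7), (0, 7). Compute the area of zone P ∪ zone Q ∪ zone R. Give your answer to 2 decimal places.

55.00

By inclusion–exclusion:
Individual areas: |zone P| = 35, |zone Q| = 20, |zone R| = 21.
|zone P∩zone Q|: x∈[4,7], y∈[5,9] → 3·4 = 12.
|zone P∩zone R|: x∈[0,3], y∈[4,7] → 3·3 = 9.
|zone Q∩zone R| = 0 (no overlap).
|zone P∩zone Q∩zone R| = 0.
|zone P ∪ zone Q ∪ zone R| = 76 − 21 + 0 = 55.00.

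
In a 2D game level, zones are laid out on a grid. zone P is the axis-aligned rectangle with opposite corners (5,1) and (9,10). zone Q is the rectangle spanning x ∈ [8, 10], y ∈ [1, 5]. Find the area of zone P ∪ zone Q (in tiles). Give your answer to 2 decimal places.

By inclusion–exclusion:
Individual areas: |zone P| = 36, |zone Q| = 8.
|zone P∩zone Q|: x∈[8,9], y∈[1,5] → 1·4 = 4.
|zone P ∪ zone Q| = 44 − 4 = 40.00.

40.00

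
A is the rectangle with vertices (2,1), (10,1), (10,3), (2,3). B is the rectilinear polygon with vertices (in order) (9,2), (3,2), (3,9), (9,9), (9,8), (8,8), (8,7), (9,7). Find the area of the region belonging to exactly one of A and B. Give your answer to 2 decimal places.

45.00

|A| = 16, |B| = 41, |A∩B| = 6.
|A △ B| = |A| + |B| − 2·|A∩B| = 16 + 41 − 12 = 45.00.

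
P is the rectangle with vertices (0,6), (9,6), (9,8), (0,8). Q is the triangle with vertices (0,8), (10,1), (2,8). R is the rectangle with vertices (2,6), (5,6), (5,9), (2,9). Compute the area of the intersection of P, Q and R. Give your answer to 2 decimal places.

The intersection is the polygon with vertices (4.286,6), (2.857,6), (2,6.6), (2,8).
By the shoelace formula its area is 2.03.

2.03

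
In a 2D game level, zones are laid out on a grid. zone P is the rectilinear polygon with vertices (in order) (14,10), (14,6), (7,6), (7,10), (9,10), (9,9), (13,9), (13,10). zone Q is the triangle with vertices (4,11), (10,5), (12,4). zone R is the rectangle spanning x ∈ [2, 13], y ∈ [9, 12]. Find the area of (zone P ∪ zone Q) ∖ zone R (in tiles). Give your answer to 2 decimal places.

|zone P ∪ zone Q| = 25.7768.
|(zone P ∪ zone Q) ∩ zone R| = 2.2857.
|(zone P ∪ zone Q) ∖ zone R| = 25.7768 − 2.2857 = 23.49.

23.49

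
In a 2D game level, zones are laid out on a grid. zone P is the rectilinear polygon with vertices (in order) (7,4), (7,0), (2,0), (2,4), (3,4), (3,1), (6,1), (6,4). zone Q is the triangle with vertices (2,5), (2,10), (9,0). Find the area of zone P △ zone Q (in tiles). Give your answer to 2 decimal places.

24.99

|zone P| = 11, |zone Q| = 17.5, |zone P∩zone Q| = 1.7571.
|zone P △ zone Q| = |zone P| + |zone Q| − 2·|zone P∩zone Q| = 11 + 17.5 − 3.5143 = 24.99.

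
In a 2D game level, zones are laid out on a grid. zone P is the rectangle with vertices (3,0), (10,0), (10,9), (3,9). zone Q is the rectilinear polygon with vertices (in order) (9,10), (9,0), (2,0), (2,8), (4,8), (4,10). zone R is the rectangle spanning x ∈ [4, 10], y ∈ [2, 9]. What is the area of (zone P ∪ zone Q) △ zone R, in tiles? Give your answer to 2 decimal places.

34.00

|zone P ∪ zone Q| = 76.
|(zone P ∪ zone Q) ∩ zone R| = 42.
|(zone P ∪ zone Q) △ zone R| = 76 + 42 − 84 = 34.00.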